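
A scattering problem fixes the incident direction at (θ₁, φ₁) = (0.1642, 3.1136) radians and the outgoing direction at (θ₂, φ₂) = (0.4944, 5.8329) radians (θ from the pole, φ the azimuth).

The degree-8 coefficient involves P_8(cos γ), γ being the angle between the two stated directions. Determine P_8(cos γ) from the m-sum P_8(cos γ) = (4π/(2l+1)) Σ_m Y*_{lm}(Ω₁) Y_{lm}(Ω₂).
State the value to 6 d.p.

-0.004958

Summing Y*_{l m}(θ₁,φ₁)·Y_{l m}(θ₂,φ₂) over m ∈ [−8, 8]; prefactor 4π/(2·8+1) = 0.739198:
  m=-8: (0.00000 - 0.00000j) × (-0.00119 - 0.00059j) = -0.00000 - 0.00000j  (running Σ = -0.00000 - 0.00000j)
  m=-7: (-0.00001 + 0.00000j) × (-0.00983 - 0.00010j) = 0.00000 - 0.00000j  (running Σ = 0.00000 - 0.00000j)
  m=-6: (0.00010 - 0.00002j) × (-0.04129 + 0.01943j) = -0.00000 + 0.00000j  (running Σ = -0.00000 + 0.00000j)
  m=-5: (-0.00108 + 0.00015j) × (-0.09343 + 0.11538j) = 0.00008 - 0.00014j  (running Σ = 0.00008 - 0.00014j)
  m=-4: (0.00894 - 0.00101j) × (-0.07784 + 0.33191j) = -0.00036 + 0.00305j  (running Σ = -0.00028 + 0.00291j)
  m=-3: (-0.05490 + 0.00462j) × (0.11235 + 0.50256j) = -0.00849 - 0.02707j  (running Σ = -0.00877 - 0.02416j)
  m=-2: (0.23663 - 0.01326j) × (0.23635 + 0.29819j) = 0.05988 + 0.06742j  (running Σ = 0.05111 + 0.04326j)
  m=-1: (-0.63010 + 0.01764j) × (-0.14637 - 0.07075j) = 0.09347 + 0.04200j  (running Σ = 0.14458 + 0.08526j)
  m=0: (0.66300 + 0.00000j) × (-0.44626 + 0.00000j) = -0.29587 + 0.00000j  (running Σ = -0.15129 + 0.08526j)
  m=1: (0.63010 + 0.01764j) × (0.14637 - 0.07075j) = 0.09347 - 0.04200j  (running Σ = -0.05781 + 0.04326j)
  m=2: (0.23663 + 0.01326j) × (0.23635 - 0.29819j) = 0.05988 - 0.06742j  (running Σ = 0.00207 - 0.02416j)
  m=3: (0.05490 + 0.00462j) × (-0.11235 + 0.50256j) = -0.00849 + 0.02707j  (running Σ = -0.00642 + 0.00291j)
  m=4: (0.00894 + 0.00101j) × (-0.07784 - 0.33191j) = -0.00036 - 0.00305j  (running Σ = -0.00679 - 0.00014j)
  m=5: (0.00108 + 0.00015j) × (0.09343 + 0.11538j) = 0.00008 + 0.00014j  (running Σ = -0.00670 + 0.00000j)
  m=6: (0.00010 + 0.00002j) × (-0.04129 - 0.01943j) = -0.00000 - 0.00000j  (running Σ = -0.00671 - 0.00000j)
  m=7: (0.00001 + 0.00000j) × (0.00983 - 0.00010j) = 0.00000 + 0.00000j  (running Σ = -0.00671 - 0.00000j)
  m=8: (0.00000 + 0.00000j) × (-0.00119 + 0.00059j) = -0.00000 + 0.00000j  (running Σ = -0.00671 - 0.00000j)
Total Σ_m = -0.00671 - 0.00000j. Multiply by 0.739198: -0.00496 - 0.00000j. P_8(cos γ) = -0.004958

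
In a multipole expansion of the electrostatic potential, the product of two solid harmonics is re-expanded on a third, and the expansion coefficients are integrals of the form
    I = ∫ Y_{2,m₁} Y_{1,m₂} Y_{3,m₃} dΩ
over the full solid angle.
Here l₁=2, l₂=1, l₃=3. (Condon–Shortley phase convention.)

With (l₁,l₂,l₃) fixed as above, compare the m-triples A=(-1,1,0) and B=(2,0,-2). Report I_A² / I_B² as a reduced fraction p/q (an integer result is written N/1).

3/5

Shared (l₁,l₂,l₃)=(2,1,3): N and (l;000)² cancel in I_A²/I_B².
A: Δ = 0!·4!·2!/7! = 1/105; Racah Σ t=0..0: t=0:+1/12 = 1/12; ⇒ 3j(2 1 3; -1 1 0)² = 1/35, sgn -1
B: Δ = 0!·4!·2!/7! = 1/105; Racah Σ t=0..0: t=0:+1/24 = 1/24; ⇒ 3j(2 1 3; 2 0 -2)² = 1/21, sgn -1
I_A²/I_B² = (1/35)/(1/21) = 3/5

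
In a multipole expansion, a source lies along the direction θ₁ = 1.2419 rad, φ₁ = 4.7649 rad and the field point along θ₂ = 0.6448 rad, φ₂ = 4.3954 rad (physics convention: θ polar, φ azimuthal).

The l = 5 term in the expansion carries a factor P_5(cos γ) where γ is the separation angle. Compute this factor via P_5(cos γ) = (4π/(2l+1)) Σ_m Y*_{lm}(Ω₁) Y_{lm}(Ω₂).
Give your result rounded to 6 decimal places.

-0.410801

Summing Y*_{l m}(θ₁,φ₁)·Y_{l m}(θ₂,φ₂) over m ∈ [−5, 5]; prefactor 4π/(2·5+1) = 1.142397:
  m=-5: (+0.091460-0.340306i) × (-0.036401-0.000515i) = -0.003505+0.012340i  (running Σ = -0.003505+0.012340i)
  m=-4: (+0.371954+0.079296i) × (+0.045653+0.146114i) = +0.005395+0.057968i  (running Σ = +0.001890+0.070308i)
  m=-3: (+0.002808-0.017680i) × (+0.290340-0.207201i) = -0.002848-0.005715i  (running Σ = -0.000958+0.064593i)
  m=-2: (+0.334987+0.035311i) × (-0.361211-0.265571i) = -0.111623-0.101718i  (running Σ = -0.112581-0.037125i)
  m=-1: (-0.003691+0.070232i) × (-0.037537+0.114423i) = -0.007898-0.003059i  (running Σ = -0.120479-0.040184i)
  m=0: (+0.316656-0.000000i) × (-0.374659+0.000000i) = -0.118638+0.000000i  (running Σ = -0.239117-0.040184i)
  m=1: (+0.003691+0.070232i) × (+0.037537+0.114423i) = -0.007898+0.003059i  (running Σ = -0.247015-0.037125i)
  m=2: (+0.334987-0.035311i) × (-0.361211+0.265571i) = -0.111623+0.101718i  (running Σ = -0.358638+0.064593i)
  m=3: (-0.002808-0.017680i) × (-0.290340-0.207201i) = -0.002848+0.005715i  (running Σ = -0.361486+0.070308i)
  m=4: (+0.371954-0.079296i) × (+0.045653-0.146114i) = +0.005395-0.057968i  (running Σ = -0.356091+0.012340i)
  m=5: (-0.091460-0.340306i) × (+0.036401-0.000515i) = -0.003505-0.012340i  (running Σ = -0.359596-0.000000i)
Accumulated sum -0.359596-0.000000i; after 4π/(2l+1) scaling, -0.410801-0.000000i ⇒ P_5 = -0.410801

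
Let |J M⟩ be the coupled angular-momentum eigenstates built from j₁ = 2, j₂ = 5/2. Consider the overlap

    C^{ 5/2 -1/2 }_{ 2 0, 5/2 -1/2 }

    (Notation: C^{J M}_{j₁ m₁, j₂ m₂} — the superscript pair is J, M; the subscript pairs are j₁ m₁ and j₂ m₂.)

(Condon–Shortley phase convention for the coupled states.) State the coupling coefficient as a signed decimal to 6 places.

j₁+j₂−J=2  J+j₁−j₂=2  J−j₁+j₂=3  j₁+j₂+J+1=8
(j₁±m₁, j₂±m₂, J±M) = (2,2,2,3,2,3)
P² = 72/35
sum k=0..2:
  [0] +1/8 = 1/8
  [1] −1/2 = -1/2
  [2] +1/24 = 1/24
S = -1/3
C² = P²·S² = 8/35 ; C = -0.478091

-0.478091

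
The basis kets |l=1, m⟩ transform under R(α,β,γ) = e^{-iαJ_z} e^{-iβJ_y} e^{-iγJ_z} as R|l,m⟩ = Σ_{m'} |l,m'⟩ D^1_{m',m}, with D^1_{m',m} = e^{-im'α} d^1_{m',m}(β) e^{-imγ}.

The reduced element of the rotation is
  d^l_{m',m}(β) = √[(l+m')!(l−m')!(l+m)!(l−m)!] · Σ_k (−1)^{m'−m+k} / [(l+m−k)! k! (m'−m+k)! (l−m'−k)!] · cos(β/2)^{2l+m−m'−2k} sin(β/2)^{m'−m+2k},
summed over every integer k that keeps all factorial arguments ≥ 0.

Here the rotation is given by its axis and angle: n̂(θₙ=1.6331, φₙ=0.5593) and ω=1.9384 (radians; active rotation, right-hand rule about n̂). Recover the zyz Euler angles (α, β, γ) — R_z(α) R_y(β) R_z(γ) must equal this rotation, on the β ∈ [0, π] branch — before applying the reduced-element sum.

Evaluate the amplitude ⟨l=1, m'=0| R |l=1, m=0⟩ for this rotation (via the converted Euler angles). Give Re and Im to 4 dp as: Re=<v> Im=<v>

Re=-0.3541 Im=0.0000

Axis–angle → zyz. n̂ = (sinθₙcosφₙ, sinθₙsinφₙ, cosθₙ) = (+0.845982, +0.529564, -0.062263), ω = 1.9384.
R = I cosω + sinω [n̂]ₓ + (1−cosω) n̂n̂ᵀ gives
  R = [+0.613509, +0.667108, +0.422580; +0.550900, +0.021841, -0.834285; -0.565788, +0.744641, -0.354110]
β = atan2(√(R₁₃²+R₂₃²), R₃₃) = 1.932759; α = atan2(R₂₃, R₁₃) mod 2π = 5.181237; γ = atan2(R₃₂, −R₃₁) mod 2π = 0.921045
D^1_{0,0}(5.1812,1.9328,0.9210) = e^{-i·0·5.1812}·d^1_{0,0}(1.9328)·e^{-i·0·0.9210}. Compute d first:
With c≡cos(β/2)=0.568282 and s≡sin(β/2)=0.822834, N=[1·1·1·1]^{1/2}=1.000000
k: max(0,(0)−(0))=0 … min(1+(0),1−(0))=1
  k=0: (−1)^0·1.0000/(1)·0.5683^2·0.8228^0 = +0.322945
  k=1: (−1)^1·1.0000/(1)·0.5683^0·0.8228^2 = -0.677055
d^1_{0,0}(1.9328) = +0.322945 -0.677055 = -0.354110
D = (+1.000000+0.000000i)·(-0.354110)·(+1.000000+0.000000i) = -0.354110+0.000000i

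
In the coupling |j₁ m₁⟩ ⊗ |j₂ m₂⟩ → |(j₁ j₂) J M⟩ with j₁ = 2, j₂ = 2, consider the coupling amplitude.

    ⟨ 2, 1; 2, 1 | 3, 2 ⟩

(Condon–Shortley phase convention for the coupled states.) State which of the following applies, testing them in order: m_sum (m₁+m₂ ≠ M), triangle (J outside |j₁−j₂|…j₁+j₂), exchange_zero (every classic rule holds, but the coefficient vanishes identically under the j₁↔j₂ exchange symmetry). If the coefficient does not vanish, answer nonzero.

m-sum: m₁+m₂ = 1+1 = 2, M = 2  ✓
triangle: |j₁−j₂| = 0 ≤ J = 3 ≤ j₁+j₂ = 4  ✓
exchange: j₁=j₂ and m₁=m₂, and (−1)^(j₁+j₂−J) = (−1)^1 = −1 forces ⟨j₁m₁;j₂m₂|JM⟩ = −⟨j₂m₂;j₁m₁|JM⟩ = −⟨j₁m₁;j₂m₂|JM⟩ ⇒ the coefficient vanishes identically
Racah sum check: Σ_k collapses to 0 ⇒ CG = 0

exchange_zero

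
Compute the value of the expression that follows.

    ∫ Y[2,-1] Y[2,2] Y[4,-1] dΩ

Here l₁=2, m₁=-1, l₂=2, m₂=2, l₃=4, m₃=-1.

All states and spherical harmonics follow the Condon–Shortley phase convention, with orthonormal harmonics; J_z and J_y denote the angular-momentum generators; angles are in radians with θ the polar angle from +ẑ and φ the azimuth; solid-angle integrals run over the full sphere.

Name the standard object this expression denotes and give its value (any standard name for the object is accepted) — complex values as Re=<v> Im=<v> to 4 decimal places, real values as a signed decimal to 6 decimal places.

Gaunt coefficient, -0.090112

This is a Gaunt coefficient — the integral of a triple product of spherical harmonics over the sphere.
m-sum 0 ✓  L=8 even ✓  0≤4≤4 ✓
Π(2lᵢ+1) = 5×5×9 = 225
triangle coeff Δ(2,2,4) = 1/630
Σ_t [0,0]: t=0:+1/16 = 1/16
(3j)²=2/35 [(2 2 4; 0 0 0)], sign=+1
Σ_t [0,0]: t=0:+1/144 = 1/144
(3j)²=1/126 [(2 2 4; -1 2 -1)], sign=-1
⇒ 4πI² = 5/49
I = (-1)√(5/49/(4π)) = -0.09011188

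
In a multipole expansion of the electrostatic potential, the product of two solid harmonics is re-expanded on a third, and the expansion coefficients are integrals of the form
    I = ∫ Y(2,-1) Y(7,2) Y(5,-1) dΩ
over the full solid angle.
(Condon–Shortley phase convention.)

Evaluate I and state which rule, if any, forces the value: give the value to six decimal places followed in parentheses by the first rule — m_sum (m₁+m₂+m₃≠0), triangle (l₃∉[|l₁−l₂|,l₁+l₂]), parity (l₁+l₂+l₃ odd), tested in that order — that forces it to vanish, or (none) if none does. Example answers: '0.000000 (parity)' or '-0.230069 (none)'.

0.232242 (none)

Rules hold: Σm=0, L=14 even, 5≤5≤9.
N = 5·15·11 = 825
Δ = 4!·0!·10!/15! = 1/15015
Racah Σ t=2..2: t=2:+1/57600 = 1/57600
⇒ 3j(2 7 5; 0 0 0)² = 21/715, sgn -1
Racah Σ t=3..3: t=3:−1/103680 = -1/103680
⇒ 3j(2 7 5; -1 2 -1)² = 4/143, sgn -1
4πI² = N·(3j₀)²·(3jₘ)² = 1260/1859
I = +1·√(0.677784/4π) = 0.23224194
No selection rule forces the value: the integral is nonzero (none).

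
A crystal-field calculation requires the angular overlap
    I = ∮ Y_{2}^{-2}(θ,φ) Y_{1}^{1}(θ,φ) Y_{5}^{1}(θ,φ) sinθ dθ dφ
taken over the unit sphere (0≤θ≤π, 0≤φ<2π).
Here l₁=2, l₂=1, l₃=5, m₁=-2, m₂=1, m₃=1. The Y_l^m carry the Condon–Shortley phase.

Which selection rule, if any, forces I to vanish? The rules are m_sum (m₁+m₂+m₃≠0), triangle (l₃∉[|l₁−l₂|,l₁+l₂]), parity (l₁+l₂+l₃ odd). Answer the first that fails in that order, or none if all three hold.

Σmᵢ = 0  ✓
l₃∈[|l₁−l₂|,l₁+l₂]=[1,3] required, l₃=5 fails  ✗
Σlᵢ = 8 ⇒ even

triangle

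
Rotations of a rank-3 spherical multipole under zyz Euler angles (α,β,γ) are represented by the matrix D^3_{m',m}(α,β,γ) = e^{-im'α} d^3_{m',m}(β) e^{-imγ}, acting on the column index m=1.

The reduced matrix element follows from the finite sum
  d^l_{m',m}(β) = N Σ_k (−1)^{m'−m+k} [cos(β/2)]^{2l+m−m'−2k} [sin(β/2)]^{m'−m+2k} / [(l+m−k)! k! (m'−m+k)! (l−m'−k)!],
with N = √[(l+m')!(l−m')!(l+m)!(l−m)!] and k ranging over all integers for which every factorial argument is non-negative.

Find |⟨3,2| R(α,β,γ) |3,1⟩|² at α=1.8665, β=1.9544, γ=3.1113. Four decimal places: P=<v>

D^3_{2,1}(1.8665,1.9544,3.1113) = e^{-i·2·1.8665}·d^3_{2,1}(1.9544)·e^{-i·1·3.1113}. Compute d first:
c=cos(1.954400/2)=0.559346, s=sin(1.954400/2)=0.828934; N=√[120·1·24·2]=75.894664
k: max(0,(1)−(2))=0 … min(3+(1),3−(2))=1
  k=0: (−1)^1·75.8947/(24)·0.5593^5·0.8289^1 = -0.143523
  k=1: (−1)^2·75.8947/(12)·0.5593^3·0.8289^3 = +0.630422
d^3_{2,1}(1.9544) = -0.143523 +0.630422 = +0.486899
|D^3_{2,1}|² = |d^3_{2,1}(β)|² = (+0.486899)² = 0.237071 (the z-rotation phases have unit modulus)

P=0.2371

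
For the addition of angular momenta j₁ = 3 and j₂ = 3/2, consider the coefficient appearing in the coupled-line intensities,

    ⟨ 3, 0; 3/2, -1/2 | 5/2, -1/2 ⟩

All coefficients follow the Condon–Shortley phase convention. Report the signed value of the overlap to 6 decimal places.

j₁+j₂−J=2  J+j₁−j₂=4  J−j₁+j₂=1  j₁+j₂+J+1=8
(j₁±m₁, j₂±m₂, J±M) = (3,3,1,2,2,3)
P² = 216/35
sum k=0..1:
  [0] +1/12 = 1/12
  [1] −1/4 = -1/4
S = -1/6
C² = P²·S² = 6/35 ; C = -0.414039

−√(6/35) = -0.414039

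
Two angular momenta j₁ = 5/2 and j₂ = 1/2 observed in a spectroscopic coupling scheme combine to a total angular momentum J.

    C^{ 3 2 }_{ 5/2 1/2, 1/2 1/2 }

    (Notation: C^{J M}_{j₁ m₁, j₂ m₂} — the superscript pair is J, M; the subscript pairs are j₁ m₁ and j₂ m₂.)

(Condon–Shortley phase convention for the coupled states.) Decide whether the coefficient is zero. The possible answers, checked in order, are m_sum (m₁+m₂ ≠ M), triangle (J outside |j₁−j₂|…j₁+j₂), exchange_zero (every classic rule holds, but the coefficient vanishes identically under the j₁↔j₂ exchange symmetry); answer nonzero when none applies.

m-sum: m₁+m₂ = 1/2+1/2 = 1, M = 2  ✗ ⇒ coefficient is 0

m_sum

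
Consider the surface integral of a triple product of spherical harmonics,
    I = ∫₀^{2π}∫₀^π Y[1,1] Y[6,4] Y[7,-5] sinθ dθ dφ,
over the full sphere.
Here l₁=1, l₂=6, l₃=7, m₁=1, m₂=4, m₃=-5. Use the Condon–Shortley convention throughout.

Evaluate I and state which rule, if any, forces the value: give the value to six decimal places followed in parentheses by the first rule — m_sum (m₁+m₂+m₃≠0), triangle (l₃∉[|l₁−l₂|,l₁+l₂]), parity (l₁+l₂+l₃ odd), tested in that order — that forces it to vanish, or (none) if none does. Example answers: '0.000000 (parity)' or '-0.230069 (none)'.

-0.284256 (none)

m-sum 0 ✓  L=14 even ✓  5≤7≤7 ✓
Π(2lᵢ+1) = 3×13×15 = 585
triangle coeff Δ(1,6,7) = 1/1365
Σ_t [0,0]: t=0:+1/518400 = 1/518400
(3j)²=7/195 [(1 6 7; 0 0 0)], sign=-1
Σ_t [0,0]: t=0:+1/14515200 = 1/14515200
(3j)²=22/455 [(1 6 7; 1 4 -5)], sign=+1
⇒ 4πI² = 66/65
I = (-1)√(66/65/(4π)) = -0.28425647
No selection rule forces the value: the integral is nonzero (none).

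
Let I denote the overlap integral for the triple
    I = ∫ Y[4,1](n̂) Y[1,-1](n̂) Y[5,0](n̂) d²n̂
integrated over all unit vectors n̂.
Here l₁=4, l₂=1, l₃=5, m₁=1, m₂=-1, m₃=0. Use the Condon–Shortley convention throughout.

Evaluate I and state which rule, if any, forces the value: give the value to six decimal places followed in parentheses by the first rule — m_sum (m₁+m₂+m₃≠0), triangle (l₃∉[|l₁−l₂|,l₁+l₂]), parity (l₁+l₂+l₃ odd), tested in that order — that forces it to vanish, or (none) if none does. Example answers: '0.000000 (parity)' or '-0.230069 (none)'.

Checks pass: Σm=0; 10 even; l₃=5∈[3,5].
(2·4+1)(2·1+1)(2·5+1) = 297
Δ: 0! 8! 2! / 11! → 1/495
sum: t=0:+1/576 = 1/576
3j²(4 1 5; 0 0 0) = Δ·Π!·Σ² = 5/99  (sign -1)
sum: t=0:+1/1440 = 1/1440
3j²(4 1 5; 1 -1 0) = Δ·Π!·Σ² = 2/99  (sign -1)
combine: 4πI² = 297·5/99·2/99 = 10/33
take √, sign +1: I = 0.15528807
No selection rule forces the value: the integral is nonzero (none).

0.155288 (none)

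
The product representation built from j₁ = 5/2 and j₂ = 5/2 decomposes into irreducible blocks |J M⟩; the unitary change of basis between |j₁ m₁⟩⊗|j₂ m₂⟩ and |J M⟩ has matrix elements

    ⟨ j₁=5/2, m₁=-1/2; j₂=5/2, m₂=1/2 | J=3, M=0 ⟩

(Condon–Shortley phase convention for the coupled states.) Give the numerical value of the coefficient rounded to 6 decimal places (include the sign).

√[7·2!3!3!/9! · 2!3!3!2!3!3!] = √(36/5)
  +(−1)^0/∏(0,2,3,3,0,0)! = 1/72  (running 1/72)
  +(−1)^1/∏(1,1,2,2,1,1)! = -1/4  (running -17/72)
  +(−1)^2/∏(2,0,1,1,2,2)! = 1/8  (running -1/9)
⟨..|..⟩ = √(36/5)·(-1/9) = -0.298142

-0.298142  (= −√(4/45))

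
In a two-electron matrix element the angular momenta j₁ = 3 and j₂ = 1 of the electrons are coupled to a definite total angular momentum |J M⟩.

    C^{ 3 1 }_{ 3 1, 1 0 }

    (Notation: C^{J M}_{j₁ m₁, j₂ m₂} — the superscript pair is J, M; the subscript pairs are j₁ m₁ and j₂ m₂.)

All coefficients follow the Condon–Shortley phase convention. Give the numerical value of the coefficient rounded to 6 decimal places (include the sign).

triangle: 1!·5!·1!/8! = 120/40320
(j±m)!: 4!·2!·1!·1!·4!·2! = 2304
prefactor² = (2J+1)·Δ·N² = 48
  k=0: +1/(0!·1!·2!·1!·3!·0!) = 1/12
  k=1: −1/(1!·0!·1!·0!·4!·1!) = -1/24
Σ = 1/24  ⇒  CG² = 48·(1/24)² = 1/12
CG = +√(1/12) = +0.288675

+0.288675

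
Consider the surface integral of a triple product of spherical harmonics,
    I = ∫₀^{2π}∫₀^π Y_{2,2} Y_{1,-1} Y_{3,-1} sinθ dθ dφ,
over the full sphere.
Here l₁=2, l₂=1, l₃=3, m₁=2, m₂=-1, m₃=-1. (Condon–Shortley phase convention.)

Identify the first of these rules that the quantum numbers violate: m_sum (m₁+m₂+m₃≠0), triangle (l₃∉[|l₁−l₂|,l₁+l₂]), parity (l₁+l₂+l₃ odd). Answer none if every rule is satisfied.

azimuthal sum: 2 − 1 − 1 = 0  ✓
1 ≤ 3 ≤ 3 (triangle on l)  ✓
L = 2 + 1 + 3 = 6 (even)  ✓

none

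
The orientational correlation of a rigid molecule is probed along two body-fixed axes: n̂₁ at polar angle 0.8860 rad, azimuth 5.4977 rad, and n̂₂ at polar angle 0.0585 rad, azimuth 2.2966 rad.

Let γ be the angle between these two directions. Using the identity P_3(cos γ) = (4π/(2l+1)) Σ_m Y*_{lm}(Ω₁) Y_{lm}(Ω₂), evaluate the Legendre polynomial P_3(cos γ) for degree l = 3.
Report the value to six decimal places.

Term-by-term m-sum for l=3 (normalisation 4π/7 = 1.795196):
  [-3]  conj(Y_{3,-3})(Ω₁) = -0.13712 - 0.13705j ; Y_{3,-3}(Ω₂) = 0.00007 - 0.00005j ; Δ = -0.00002 - 0.00000j
  [-2]  conj(Y_{3,-2})(Ω₁) = -0.00007 - 0.38780j ; Y_{3,-2}(Ω₂) = -0.00041 + 0.00346j ; Δ = 0.00134 + 0.00016j
  [-1]  conj(Y_{3,-1})(Ω₁) = 0.17705 - 0.17708j ; Y_{3,-1}(Ω₂) = -0.04995 - 0.05629j ; Δ = -0.01881 - 0.00112j
  [+0]  conj(Y_{3,0})(Ω₁) = -0.23595 + 0.00000j ; Y_{3,0}(Ω₂) = 0.73871 + 0.00000j ; Δ = -0.17430 + 0.00000j
  [+1]  conj(Y_{3,1})(Ω₁) = -0.17705 - 0.17708j ; Y_{3,1}(Ω₂) = 0.04995 - 0.05629j ; Δ = -0.01881 + 0.00112j
  [+2]  conj(Y_{3,2})(Ω₁) = -0.00007 + 0.38780j ; Y_{3,2}(Ω₂) = -0.00041 - 0.00346j ; Δ = 0.00134 - 0.00016j
  [+3]  conj(Y_{3,3})(Ω₁) = 0.13712 - 0.13705j ; Y_{3,3}(Ω₂) = -0.00007 - 0.00005j ; Δ = -0.00002 + 0.00000j
Σ over m = -0.20927 + 0.00000j; ×(4π/7) → -0.37568 + 0.00000j. Real part: -0.375679

-0.375679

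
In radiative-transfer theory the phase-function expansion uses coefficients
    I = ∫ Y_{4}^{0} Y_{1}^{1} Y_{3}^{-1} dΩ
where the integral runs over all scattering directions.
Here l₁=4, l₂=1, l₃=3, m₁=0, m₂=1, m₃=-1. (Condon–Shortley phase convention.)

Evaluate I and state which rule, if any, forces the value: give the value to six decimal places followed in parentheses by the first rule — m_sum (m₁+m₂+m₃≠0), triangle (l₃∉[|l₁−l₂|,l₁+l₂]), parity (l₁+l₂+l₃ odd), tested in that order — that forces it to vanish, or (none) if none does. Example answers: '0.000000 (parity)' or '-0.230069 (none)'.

0.150786 (none)

Rules hold: Σm=0, L=8 even, 3≤3≤5.
N = 9·3·7 = 189
Δ = 2!·6!·0!/9! = 1/252
Racah Σ t=1..1: t=1:−1/36 = -1/36
⇒ 3j(4 1 3; 0 0 0)² = 4/63, sgn +1
Racah Σ t=2..2: t=2:+1/96 = 1/96
⇒ 3j(4 1 3; 0 1 -1)² = 1/42, sgn +1
4πI² = N·(3j₀)²·(3jₘ)² = 2/7
I = +1·√(0.285714/4π) = 0.15078601
No selection rule forces the value: the integral is nonzero (none).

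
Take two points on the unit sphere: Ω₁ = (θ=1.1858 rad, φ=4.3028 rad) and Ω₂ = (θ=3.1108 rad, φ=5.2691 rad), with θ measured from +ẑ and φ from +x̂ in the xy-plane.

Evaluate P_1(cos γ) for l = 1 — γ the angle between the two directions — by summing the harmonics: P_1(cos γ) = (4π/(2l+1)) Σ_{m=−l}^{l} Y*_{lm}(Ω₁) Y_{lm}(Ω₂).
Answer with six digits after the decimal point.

-0.359160

Term-by-term m-sum for l=1 (normalisation 4π/3 = 4.188790):
  m=-1: (-0.127516, -0.293718) × (0.005621, 0.009031) = (0.001936, -0.002802)  (running Σ = (0.001936, -0.002802))
  m=0: (0.183497, -0.000000) × (-0.488371, 0.000000) = (-0.089615, 0.000000)  (running Σ = (-0.087679, -0.002802))
  m=1: (0.127516, -0.293718) × (-0.005621, 0.009031) = (0.001936, 0.002802)  (running Σ = (-0.085743, 0.000000))
Total Σ_m = (-0.085743, 0.000000). Multiply by 4.188790: (-0.359160, 0.000000). P_1(cos γ) = -0.359160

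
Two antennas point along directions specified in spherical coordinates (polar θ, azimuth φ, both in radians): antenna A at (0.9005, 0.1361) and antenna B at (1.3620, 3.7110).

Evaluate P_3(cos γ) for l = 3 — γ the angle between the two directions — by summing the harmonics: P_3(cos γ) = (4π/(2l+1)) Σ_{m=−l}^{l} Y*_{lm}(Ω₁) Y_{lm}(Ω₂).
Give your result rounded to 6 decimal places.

Addition theorem: P_3(cos γ) = (4π/7) Σ_m Y*_{lm}(Ω₁) Y_{lm}(Ω₂), m = −3…3:
  term(m=-3) = (-0.020985, 0.075569)   from Y*(Ω₁)=(0.184273, 0.079719), Y(Ω₂)=(0.053513, 0.386942)
  term(m=-2) = (0.051172, -0.060241)   from Y*(Ω₁)=(0.375515, 0.104817), Y(Ω₂)=(0.084880, -0.184114)
  term(m=-1) = (0.053039, -0.024537)   from Y*(Ω₁)=(0.233240, 0.031941), Y(Ω₂)=(0.209073, -0.133834)
  term(m=+0) = (0.053462, 0.000000)   from Y*(Ω₁)=(-0.248154, -0.000000), Y(Ω₂)=(-0.215441, 0.000000)
  term(m=+1) = (0.053039, 0.024537)   from Y*(Ω₁)=(-0.233240, 0.031941), Y(Ω₂)=(-0.209073, -0.133834)
  term(m=+2) = (0.051172, 0.060241)   from Y*(Ω₁)=(0.375515, -0.104817), Y(Ω₂)=(0.084880, 0.184114)
  term(m=+3) = (-0.020985, -0.075569)   from Y*(Ω₁)=(-0.184273, 0.079719), Y(Ω₂)=(-0.053513, 0.386942)
Accumulated sum (0.219914, 0.000000); after 4π/(2l+1) scaling, (0.394788, 0.000000) ⇒ P_3 = 0.394788

0.394788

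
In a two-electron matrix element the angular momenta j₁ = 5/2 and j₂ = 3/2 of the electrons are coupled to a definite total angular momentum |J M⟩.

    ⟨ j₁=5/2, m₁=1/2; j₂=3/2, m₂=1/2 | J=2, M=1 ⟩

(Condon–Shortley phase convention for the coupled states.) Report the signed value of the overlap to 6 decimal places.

-0.545545

√[5·2!3!1!/7! · 3!2!2!1!3!1!] = √(12/7)
  +(−1)^1/∏(1,1,1,1,2,0)! = -1/2  (running -1/2)
  +(−1)^2/∏(2,0,0,0,3,1)! = 1/12  (running -5/12)
⟨..|..⟩ = √(12/7)·(-5/12) = -0.545545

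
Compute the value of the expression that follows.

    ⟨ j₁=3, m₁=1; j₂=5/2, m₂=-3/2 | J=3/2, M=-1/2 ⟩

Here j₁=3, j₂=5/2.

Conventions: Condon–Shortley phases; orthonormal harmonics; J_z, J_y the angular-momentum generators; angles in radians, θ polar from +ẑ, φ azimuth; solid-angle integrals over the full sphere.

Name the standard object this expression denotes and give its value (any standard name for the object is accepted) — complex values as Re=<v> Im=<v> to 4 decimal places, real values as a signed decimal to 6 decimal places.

This is a Clebsch–Gordan (vector-coupling) coefficient.
√[4·4!2!1!/8! · 4!2!1!4!1!2!] = √(384/35)
  +(−1)^0/∏(0,4,2,1,0,0)! = 1/48  (running 1/48)
  +(−1)^1/∏(1,3,1,0,1,1)! = -1/6  (running -7/48)
⟨..|..⟩ = √(384/35)·(-7/48) = -0.483046

Clebsch–Gordan coefficient, −√(7/30) ≈ -0.483046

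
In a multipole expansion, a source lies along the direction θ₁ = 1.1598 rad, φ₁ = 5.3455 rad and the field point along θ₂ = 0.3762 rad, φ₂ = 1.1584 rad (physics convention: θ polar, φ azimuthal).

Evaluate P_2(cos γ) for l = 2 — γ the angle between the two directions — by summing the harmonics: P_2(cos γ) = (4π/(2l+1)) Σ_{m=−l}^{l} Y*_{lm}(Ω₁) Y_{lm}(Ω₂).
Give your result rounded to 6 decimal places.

-0.438373

Expand P_2 via completeness: Σ_{m} conj(Y_{2,m}) at Ω₁ times Y_{2,m} at Ω₂ —
  m=-2: (-0.09735 - 0.30968j) × (-0.03539 - 0.03829j) = -0.00841 + 0.01469j  (running Σ = -0.00841 + 0.01469j)
  m=-1: (0.16741 - 0.22811j) × (0.10580 - 0.24185j) = -0.03746 - 0.06462j  (running Σ = -0.04587 - 0.04994j)
  m=0: (-0.16436 + 0.00000j) × (0.50307 + 0.00000j) = -0.08269 + 0.00000j  (running Σ = -0.12856 - 0.04994j)
  m=1: (-0.16741 - 0.22811j) × (-0.10580 - 0.24185j) = -0.03746 + 0.06462j  (running Σ = -0.16601 + 0.01469j)
  m=2: (-0.09735 + 0.30968j) × (-0.03539 + 0.03829j) = -0.00841 - 0.01469j  (running Σ = -0.17442 + 0.00000j)
Accumulated sum -0.17442 + 0.00000j; after 4π/(2l+1) scaling, -0.43837 + 0.00000j ⇒ P_2 = -0.438373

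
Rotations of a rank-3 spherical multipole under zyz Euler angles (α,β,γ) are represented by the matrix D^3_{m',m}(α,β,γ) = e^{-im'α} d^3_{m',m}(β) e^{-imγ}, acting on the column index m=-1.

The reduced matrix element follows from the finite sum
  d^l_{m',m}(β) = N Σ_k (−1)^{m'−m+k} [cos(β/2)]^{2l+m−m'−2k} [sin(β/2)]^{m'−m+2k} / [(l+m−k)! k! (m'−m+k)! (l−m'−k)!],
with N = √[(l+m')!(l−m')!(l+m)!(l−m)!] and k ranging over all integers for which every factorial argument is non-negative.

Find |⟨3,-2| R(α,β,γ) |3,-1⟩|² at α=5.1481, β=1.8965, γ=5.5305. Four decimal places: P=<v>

Split into d^3_{-2,-1}(β=1.8965) × two z-phases.
Half-angle: c=0.583106, s=0.812396. N=√(1·120·2·24)=75.894664
Admissible k: 1..2 (factorial args all ≥0)
  k=1: (−1)^0·75.8947/(24)·0.5831^5·0.8124^1 = +0.173183
  k=2: (−1)^1·75.8947/(12)·0.5831^3·0.8124^3 = -0.672319
d^3_{-2,-1}(1.8965) = +0.173183 -0.672319 = -0.499137
|D^3_{-2,-1}|² = |d^3_{-2,-1}(β)|² = (-0.499137)² = 0.249138 (the z-rotation phases have unit modulus)

P=0.2491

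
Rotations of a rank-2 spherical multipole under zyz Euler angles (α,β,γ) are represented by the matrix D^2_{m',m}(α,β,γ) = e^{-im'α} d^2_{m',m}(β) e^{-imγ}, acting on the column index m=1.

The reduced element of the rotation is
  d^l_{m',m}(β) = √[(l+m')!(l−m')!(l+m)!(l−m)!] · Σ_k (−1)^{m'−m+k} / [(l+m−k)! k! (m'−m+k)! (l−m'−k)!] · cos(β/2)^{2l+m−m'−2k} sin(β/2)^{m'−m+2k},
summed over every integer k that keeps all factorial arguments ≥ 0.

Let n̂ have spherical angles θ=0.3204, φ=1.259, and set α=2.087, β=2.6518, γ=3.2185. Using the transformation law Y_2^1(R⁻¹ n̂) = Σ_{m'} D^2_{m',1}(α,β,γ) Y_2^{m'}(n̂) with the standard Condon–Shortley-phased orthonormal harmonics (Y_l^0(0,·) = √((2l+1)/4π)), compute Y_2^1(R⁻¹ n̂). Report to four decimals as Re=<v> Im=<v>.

Need the full column D^2_{m',1} for m'=−2..2 at α=2.0870, β=2.6518, γ=3.2185.
cos(β/2)=0.242456, sin(β/2)=0.970162
d^2_{-2,1}: single k=3 term ⇒ +0.442788;  D = +0.255577+0.361582i
d^2_{-1,1}: k∈[2..3] ⇒ +0.165987 -0.885886 = -0.719899;  D = -0.306175+0.651545i
d^2_{0,1}: k∈[1..2] ⇒ +0.033870 -0.542302 = -0.508432;  D = +0.506929-0.039064i
d^2_{1,1}: k∈[0..1] ⇒ +0.003456 -0.165987 = -0.162532;  D = -0.090846-0.134772i
d^2_{2,1}: single k=0 term ⇒ -0.027655;  D = -0.012314+0.024762i
Y_2^{m'}(θ=0.3204,φ=1.259) and Σ D·Y over m':
  (+0.2556+0.3616i)·(-0.0311-0.0224i)  (-0.3062+0.6515i)·(+0.0708-0.2198i)  (+0.5069-0.0391i)·(+0.5369+0.0000i)  (-0.0908-0.1348i)·(-0.0708-0.2198i)  (-0.0123+0.0248i)·(-0.0311+0.0224i)
Y_2^1(R⁻¹ n̂) = +0.370485+0.103982i

Re=0.3705 Im=0.1040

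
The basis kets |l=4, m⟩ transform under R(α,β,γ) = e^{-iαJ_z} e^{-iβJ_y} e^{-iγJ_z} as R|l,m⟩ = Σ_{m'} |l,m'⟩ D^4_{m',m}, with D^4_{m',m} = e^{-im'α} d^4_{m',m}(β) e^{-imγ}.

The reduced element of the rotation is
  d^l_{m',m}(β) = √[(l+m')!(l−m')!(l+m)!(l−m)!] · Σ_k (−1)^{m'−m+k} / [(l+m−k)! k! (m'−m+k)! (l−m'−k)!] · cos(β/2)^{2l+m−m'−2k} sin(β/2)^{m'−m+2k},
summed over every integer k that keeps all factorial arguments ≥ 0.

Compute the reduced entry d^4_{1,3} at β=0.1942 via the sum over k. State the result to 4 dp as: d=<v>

d^4_{1,3}(β=0.1942) via the finite sum:
Half-angle: c=0.995289, s=0.096947. N=√(120·6·5040·1)=1904.940944
k: max(0,(3)−(1))=2 … min(4+(3),4−(1))=3
  k=2: (−1)^0·1904.9409/(240)·0.9953^6·0.0969^2 = +0.072517
  k=3: (−1)^1·1904.9409/(144)·0.9953^4·0.0969^4 = -0.001147
d^4_{1,3}(0.1942) = +0.072517 -0.001147 = +0.071370

d=0.0714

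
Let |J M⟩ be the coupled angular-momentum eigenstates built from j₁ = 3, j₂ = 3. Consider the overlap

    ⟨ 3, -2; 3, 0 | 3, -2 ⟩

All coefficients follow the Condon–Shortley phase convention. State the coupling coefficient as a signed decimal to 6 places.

+0.408248

√[7·3!3!3!/10! · 1!5!3!3!1!5!] = √(216)
  +(−1)^2/∏(2,1,3,1,0,2)! = 1/24  (running 1/24)
  +(−1)^3/∏(3,0,2,0,1,3)! = -1/72  (running 1/36)
⟨..|..⟩ = √(216)·(1/36) = +0.408248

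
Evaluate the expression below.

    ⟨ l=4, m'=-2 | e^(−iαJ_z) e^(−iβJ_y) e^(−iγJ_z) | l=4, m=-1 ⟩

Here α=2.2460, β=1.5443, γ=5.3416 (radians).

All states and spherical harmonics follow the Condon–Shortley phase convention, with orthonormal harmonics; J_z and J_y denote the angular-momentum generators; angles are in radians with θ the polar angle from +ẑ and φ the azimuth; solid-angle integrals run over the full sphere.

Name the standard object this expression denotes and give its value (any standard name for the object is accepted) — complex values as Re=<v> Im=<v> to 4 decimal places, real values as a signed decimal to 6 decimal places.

Wigner D-matrix element, Re=0.1957 Im=0.0848

This is a Wigner D-matrix element — the rotation-matrix element ⟨l m'| R(α,β,γ) |l m⟩ in the angular-momentum basis.
D^4_{-2,-1}(2.2460,1.5443,5.3416) = e^{-i·-2·2.2460}·d^4_{-2,-1}(1.5443)·e^{-i·-1·5.3416}. Compute d first:
c=cos(1.544300/2)=0.716412, s=sin(1.544300/2)=0.697677; N=√[2·720·6·120]=1018.233765
Admissible k: 1..3 (factorial args all ≥0)
  k=1: (−1)^0·1018.2338/(240)·0.7164^7·0.6977^1 = +0.286703
  k=2: (−1)^1·1018.2338/(48)·0.7164^5·0.6977^3 = -1.359518
  k=3: (−1)^2·1018.2338/(72)·0.7164^3·0.6977^5 = +0.859561
d^4_{-2,-1}(1.5443) = +0.286703 -1.359518 +0.859561 = -0.213254
D = (-0.218609-0.975812i)·(-0.213254)·(+0.588507-0.808492i) = +0.195680+0.084775i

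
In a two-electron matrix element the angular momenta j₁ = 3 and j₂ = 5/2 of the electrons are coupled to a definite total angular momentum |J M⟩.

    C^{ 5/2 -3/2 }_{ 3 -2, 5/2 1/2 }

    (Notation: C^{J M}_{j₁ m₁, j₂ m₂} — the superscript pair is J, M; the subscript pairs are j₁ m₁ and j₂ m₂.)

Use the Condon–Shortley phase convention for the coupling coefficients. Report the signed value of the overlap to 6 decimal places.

+0.267261  (= +√(1/14))

triangle: 3!×3!×2!/9! = 72/362880
(j±m)!: 1!×5!×3!×2!×1!×4! = 34560
prefactor² = (2J+1)×Δ×N² = 288/7
  k=2: +1/(2!×1!×3!×1!×0!×1!) = 1/12
  k=3: −1/(3!×0!×2!×0!×1!×2!) = -1/24
Σ = 1/24  ⇒  CG² = 288/7×(1/24)² = 1/14
CG = +√(1/14) = +0.267261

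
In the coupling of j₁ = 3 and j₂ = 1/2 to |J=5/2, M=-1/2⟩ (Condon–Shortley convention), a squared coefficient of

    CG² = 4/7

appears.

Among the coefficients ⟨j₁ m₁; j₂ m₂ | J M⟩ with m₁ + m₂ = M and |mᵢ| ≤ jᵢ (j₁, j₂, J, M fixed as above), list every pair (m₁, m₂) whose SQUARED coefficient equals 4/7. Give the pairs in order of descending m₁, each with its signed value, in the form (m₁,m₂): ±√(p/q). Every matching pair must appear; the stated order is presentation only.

Admissible pairs with m₁+m₂ = M = -1/2: (-1,1/2), (0,-1/2)
  (m₁,m₂)=(0,-1/2): CG² = 3/7, CG = +√(3/7)
  (m₁,m₂)=(-1,1/2): CG² = 4/7, CG = −√(4/7)   ← matches the target
Pairs with CG² = 4/7: (-1,1/2): −√(4/7)

(-1,1/2): −√(4/7)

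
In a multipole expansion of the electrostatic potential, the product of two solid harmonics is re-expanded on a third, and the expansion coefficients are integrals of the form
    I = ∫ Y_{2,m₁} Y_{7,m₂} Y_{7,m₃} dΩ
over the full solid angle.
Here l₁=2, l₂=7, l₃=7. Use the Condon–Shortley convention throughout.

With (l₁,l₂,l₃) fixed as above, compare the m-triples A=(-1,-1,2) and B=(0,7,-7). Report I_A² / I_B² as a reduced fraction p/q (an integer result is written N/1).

Same 2,7,7: normalisation and zero-m 3j drop out of the ratio.
A: Δ: 2! 2! 12! / 17! → 1/185640; sum: t=1:−1/1209600 t=2:+1/1935360 = -1/3225600; 3j²(2 7 7; -1 -1 2) = Δ·Π!·Σ² = 243/61880  (sign +1)
B: Δ: 2! 2! 12! / 17! → 1/185640; sum: t=2:+1/1916006400 = 1/1916006400; 3j²(2 7 7; 0 7 -7) = Δ·Π!·Σ² = 91/2040  (sign +1)
I_A²/I_B² = (243/61880)/(91/2040) = 729/8281

729/8281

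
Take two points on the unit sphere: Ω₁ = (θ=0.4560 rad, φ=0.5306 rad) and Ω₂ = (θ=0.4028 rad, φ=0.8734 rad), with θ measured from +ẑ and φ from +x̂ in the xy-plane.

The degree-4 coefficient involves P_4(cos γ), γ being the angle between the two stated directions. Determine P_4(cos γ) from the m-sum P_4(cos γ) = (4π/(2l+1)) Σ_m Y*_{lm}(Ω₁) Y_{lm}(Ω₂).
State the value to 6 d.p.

0.888345

Term-by-term m-sum for l=4 (normalisation 4π/9 = 1.396263):
  m=-4: Y*=(-0.008721, 0.014173)  Y=(-0.009808, 0.003603)  product (0.000034, -0.000170)
  m=-3: Y*=(-0.002015, 0.095942)  Y=(-0.060144, -0.034547)  product (0.003436, -0.005701)
  m=-2: Y*=(0.146915, 0.262898)  Y=(-0.044322, -0.249218)  product (0.059007, -0.048266)
  m=-1: Y*=(0.426313, 0.250128)  Y=(0.320416, -0.382428)  product (0.232253, -0.082889)
  m=+0: Y*=(0.164967, -0.000000)  Y=(0.283503, 0.000000)  product (0.046769, 0.000000)
  m=+1: Y*=(-0.426313, 0.250128)  Y=(-0.320416, -0.382428)  product (0.232253, 0.082889)
  m=+2: Y*=(0.146915, -0.262898)  Y=(-0.044322, 0.249218)  product (0.059007, 0.048266)
  m=+3: Y*=(0.002015, 0.095942)  Y=(0.060144, -0.034547)  product (0.003436, 0.005701)
  m=+4: Y*=(-0.008721, -0.014173)  Y=(-0.009808, -0.003603)  product (0.000034, 0.000170)
Total Σ_m = (0.636230, -0.000000). Multiply by 1.396263: (0.888345, -0.000000). P_4(cos γ) = 0.888345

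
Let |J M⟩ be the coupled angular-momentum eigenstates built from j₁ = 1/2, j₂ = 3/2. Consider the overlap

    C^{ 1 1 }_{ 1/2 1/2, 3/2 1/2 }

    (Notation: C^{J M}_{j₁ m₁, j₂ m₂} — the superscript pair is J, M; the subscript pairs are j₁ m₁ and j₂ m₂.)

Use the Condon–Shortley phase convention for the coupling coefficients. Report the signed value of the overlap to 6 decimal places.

+0.500000

j₁+j₂−J=1  J+j₁−j₂=0  J−j₁+j₂=2  j₁+j₂+J+1=4
(j₁±m₁, j₂±m₂, J±M) = (1,0,2,1,2,0)
P² = 1
sum k=0..0:
  [0] +1/2 = 1/2
S = 1/2
C² = P²·S² = 1/4 ; C = +0.500000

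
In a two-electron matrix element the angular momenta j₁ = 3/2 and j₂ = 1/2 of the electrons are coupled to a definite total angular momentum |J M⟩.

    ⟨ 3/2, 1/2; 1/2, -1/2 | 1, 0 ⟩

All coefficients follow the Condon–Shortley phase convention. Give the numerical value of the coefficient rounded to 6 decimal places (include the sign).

j₁+j₂−J=1  J+j₁−j₂=2  J−j₁+j₂=0  j₁+j₂+J+1=4
(j₁±m₁, j₂±m₂, J±M) = (2,1,0,1,1,1)
P² = 1/2
sum k=0..0:
  [0] +1/1 = 1
S = 1
C² = P²·S² = 1/2 ; C = +0.707107

+√(1/2) = +0.707107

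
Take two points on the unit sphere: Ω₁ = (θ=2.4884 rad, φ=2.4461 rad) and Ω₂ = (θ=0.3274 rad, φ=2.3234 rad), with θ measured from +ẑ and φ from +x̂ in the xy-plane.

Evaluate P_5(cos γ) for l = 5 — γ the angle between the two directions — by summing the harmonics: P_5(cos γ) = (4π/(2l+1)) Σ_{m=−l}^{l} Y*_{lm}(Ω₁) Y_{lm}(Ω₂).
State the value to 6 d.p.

0.047972

Expand P_5 via completeness: Σ_{m} conj(Y_{5,m}) at Ω₁ times Y_{5,m} at Ω₂ —
  term(m=-5) = (0.000050, 0.000035)   from Y*(Ω₁)=(0.036325, -0.012681), Y(Ω₂)=(0.000929, 0.001298)
  term(m=-4) = (-0.002084, -0.001114)   from Y*(Ω₁)=(0.148820, 0.055952), Y(Ω₂)=(-0.014735, -0.001944)
  term(m=-3) = (0.027552, 0.010626)   from Y*(Ω₁)=(0.179046, 0.315865), Y(Ω₂)=(0.062880, -0.051583)
  term(m=-2) = (-0.120615, -0.030208)   from Y*(Ω₁)=(-0.079299, 0.436252), Y(Ω₂)=(-0.018380, 0.279821)
  term(m=-1) = (0.055482, 0.006842)   from Y*(Ω₁)=(-0.078194, 0.065261), Y(Ω₂)=(-0.375173, -0.400624)
  term(m=+0) = (0.121224, 0.000000)   from Y*(Ω₁)=(0.379768, -0.000000), Y(Ω₂)=(0.319205, 0.000000)
  term(m=+1) = (0.055482, -0.006842)   from Y*(Ω₁)=(0.078194, 0.065261), Y(Ω₂)=(0.375173, -0.400624)
  term(m=+2) = (-0.120615, 0.030208)   from Y*(Ω₁)=(-0.079299, -0.436252), Y(Ω₂)=(-0.018380, -0.279821)
  term(m=+3) = (0.027552, -0.010626)   from Y*(Ω₁)=(-0.179046, 0.315865), Y(Ω₂)=(-0.062880, -0.051583)
  term(m=+4) = (-0.002084, 0.001114)   from Y*(Ω₁)=(0.148820, -0.055952), Y(Ω₂)=(-0.014735, 0.001944)
  term(m=+5) = (0.000050, -0.000035)   from Y*(Ω₁)=(-0.036325, -0.012681), Y(Ω₂)=(-0.000929, 0.001298)
Total Σ_m = (0.041992, -0.000000). Multiply by 1.142397: (0.047972, -0.000000). P_5(cos γ) = 0.047972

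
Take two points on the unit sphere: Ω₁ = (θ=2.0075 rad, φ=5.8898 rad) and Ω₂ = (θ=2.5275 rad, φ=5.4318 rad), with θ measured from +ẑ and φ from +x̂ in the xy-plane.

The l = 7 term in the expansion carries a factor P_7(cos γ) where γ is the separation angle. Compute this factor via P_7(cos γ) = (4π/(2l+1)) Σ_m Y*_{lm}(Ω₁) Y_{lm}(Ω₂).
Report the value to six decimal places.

-0.291821

Expand P_7 via completeness: Σ_{m} conj(Y_{7,m}) at Ω₁ times Y_{7,m} at Ω₂ —
  term(m=-7) = -0.00264 - 0.00017j   from Y*(Ω₁)=-0.23221 - 0.09488j, Y(Ω₂)=0.01000 - 0.00335j
  term(m=-6) = -0.02265 + 0.00940j   from Y*(Ω₁)=0.31105 + 0.30850j, Y(Ω₂)=-0.02159 + 0.05164j
  term(m=-5) = -0.03506 + 0.04004j   from Y*(Ω₁)=-0.11466 - 0.27415j, Y(Ω₂)=-0.07878 - 0.16084j
  term(m=-4) = 0.01370 - 0.05124j   from Y*(Ω₁)=-0.00039 - 0.14114j, Y(Ω₂)=0.36279 + 0.09805j
  term(m=-3) = -0.03274 - 0.16423j   from Y*(Ω₁)=-0.13260 + 0.32201j, Y(Ω₂)=-0.40026 + 0.26651j
  term(m=-2) = -0.00076 - 0.00099j   from Y*(Ω₁)=0.00390 - 0.00391j, Y(Ω₂)=0.02977 - 0.22424j
  term(m=-1) = -0.08622 - 0.04250j   from Y*(Ω₁)=0.30820 - 0.12791j, Y(Ω₂)=-0.18982 - 0.21668j
  term(m=+0) = -0.01559 + 0.00000j   from Y*(Ω₁)=-0.04705 + 0.00000j, Y(Ω₂)=0.33133 + 0.00000j
  term(m=+1) = -0.08622 + 0.04250j   from Y*(Ω₁)=-0.30820 - 0.12791j, Y(Ω₂)=0.18982 - 0.21668j
  term(m=+2) = -0.00076 + 0.00099j   from Y*(Ω₁)=0.00390 + 0.00391j, Y(Ω₂)=0.02977 + 0.22424j
  term(m=+3) = -0.03274 + 0.16423j   from Y*(Ω₁)=0.13260 + 0.32201j, Y(Ω₂)=0.40026 + 0.26651j
  term(m=+4) = 0.01370 + 0.05124j   from Y*(Ω₁)=-0.00039 + 0.14114j, Y(Ω₂)=0.36279 - 0.09805j
  term(m=+5) = -0.03506 - 0.04004j   from Y*(Ω₁)=0.11466 - 0.27415j, Y(Ω₂)=0.07878 - 0.16084j
  term(m=+6) = -0.02265 - 0.00940j   from Y*(Ω₁)=0.31105 - 0.30850j, Y(Ω₂)=-0.02159 - 0.05164j
  term(m=+7) = -0.00264 + 0.00017j   from Y*(Ω₁)=0.23221 - 0.09488j, Y(Ω₂)=-0.01000 - 0.00335j
Σ over m = -0.34834 + 0.00000j; ×(4π/15) → -0.29182 + 0.00000j. Real part: -0.291821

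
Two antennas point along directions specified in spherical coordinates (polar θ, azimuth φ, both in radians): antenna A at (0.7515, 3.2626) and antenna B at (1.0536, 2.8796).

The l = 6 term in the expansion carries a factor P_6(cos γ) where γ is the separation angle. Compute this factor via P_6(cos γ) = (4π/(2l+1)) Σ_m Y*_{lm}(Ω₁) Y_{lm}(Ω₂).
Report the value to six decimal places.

-0.168573

Summing Y*_{l m}(θ₁,φ₁)·Y_{l m}(θ₂,φ₂) over m ∈ [−6, 6]; prefactor 4π/(2·6+1) = 0.966644:
  term(m=-6) = -0.00678 + 0.00761j   from Y*(Ω₁)=0.03659 + 0.03248j, Y(Ω₂)=-0.00024 + 0.20834j
  term(m=-5) = -0.02513 + 0.07010j   from Y*(Ω₁)=-0.14918 - 0.10317j, Y(Ω₂)=-0.10587 - 0.39665j
  term(m=-4) = 0.00504 + 0.12985j   from Y*(Ω₁)=0.33433 + 0.17577j, Y(Ω₂)=0.17178 + 0.29807j
  term(m=-3) = -0.01171 - 0.02609j   from Y*(Ω₁)=-0.40675 - 0.15451j, Y(Ω₂)=0.04645 + 0.04651j
  term(m=-2) = -0.03061 - 0.02944j   from Y*(Ω₁)=0.11732 + 0.02896j, Y(Ω₂)=-0.30429 - 0.17584j
  term(m=-1) = 0.01967 + 0.00793j   from Y*(Ω₁)=0.32857 + 0.03995j, Y(Ω₂)=0.06189 + 0.01660j
  term(m=+0) = -0.07538 + 0.00000j   from Y*(Ω₁)=-0.22724 + 0.00000j, Y(Ω₂)=0.33172 + 0.00000j
  term(m=+1) = 0.01967 - 0.00793j   from Y*(Ω₁)=-0.32857 + 0.03995j, Y(Ω₂)=-0.06189 + 0.01660j
  term(m=+2) = -0.03061 + 0.02944j   from Y*(Ω₁)=0.11732 - 0.02896j, Y(Ω₂)=-0.30429 + 0.17584j
  term(m=+3) = -0.01171 + 0.02609j   from Y*(Ω₁)=0.40675 - 0.15451j, Y(Ω₂)=-0.04645 + 0.04651j
  term(m=+4) = 0.00504 - 0.12985j   from Y*(Ω₁)=0.33433 - 0.17577j, Y(Ω₂)=0.17178 - 0.29807j
  term(m=+5) = -0.02513 - 0.07010j   from Y*(Ω₁)=0.14918 - 0.10317j, Y(Ω₂)=0.10587 - 0.39665j
  term(m=+6) = -0.00678 - 0.00761j   from Y*(Ω₁)=0.03659 - 0.03248j, Y(Ω₂)=-0.00024 - 0.20834j
Σ over m = -0.17439 - 0.00000j; ×(4π/13) → -0.16857 - 0.00000j. Real part: -0.168573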